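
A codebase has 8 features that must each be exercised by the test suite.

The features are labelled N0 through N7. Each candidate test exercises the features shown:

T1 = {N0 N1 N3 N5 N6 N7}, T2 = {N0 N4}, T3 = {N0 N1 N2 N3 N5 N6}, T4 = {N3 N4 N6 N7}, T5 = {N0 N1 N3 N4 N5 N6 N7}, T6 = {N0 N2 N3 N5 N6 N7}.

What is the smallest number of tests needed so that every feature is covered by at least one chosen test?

Take {T3, T5}. Their union is {N0, N1, N2, N3, N4, N5, N6, N7}, which is all 8 features.
No single test has all 8 features (the largest, T5, has 7), so 2 is optimal.

2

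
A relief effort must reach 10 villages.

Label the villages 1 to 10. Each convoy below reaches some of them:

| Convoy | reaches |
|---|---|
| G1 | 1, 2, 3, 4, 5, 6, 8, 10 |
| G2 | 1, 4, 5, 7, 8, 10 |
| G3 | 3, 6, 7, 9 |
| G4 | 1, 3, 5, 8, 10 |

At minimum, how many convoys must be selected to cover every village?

2

G1 and G3 together: G1 ∪ G3 = {1, 2, 3, 4, 5, 6, 7, 8, 9, 10} — every village is covered.
No single convoy has all 10 villages (the largest, G1, has 8), so 2 is optimal.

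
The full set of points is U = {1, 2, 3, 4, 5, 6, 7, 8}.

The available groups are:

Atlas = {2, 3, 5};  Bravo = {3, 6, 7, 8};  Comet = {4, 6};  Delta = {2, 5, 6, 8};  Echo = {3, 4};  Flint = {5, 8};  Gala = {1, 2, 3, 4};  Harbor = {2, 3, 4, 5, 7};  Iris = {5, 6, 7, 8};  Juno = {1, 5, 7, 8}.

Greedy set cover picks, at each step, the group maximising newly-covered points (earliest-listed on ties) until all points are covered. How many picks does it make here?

3

Greedy: pick Harbor (covers 5 new) → pick Bravo (covers 2 new) → pick Gala (covers 1 new). Total picks: 3.
(The true minimum cover uses only 2 groups, so greedy is not optimal here.)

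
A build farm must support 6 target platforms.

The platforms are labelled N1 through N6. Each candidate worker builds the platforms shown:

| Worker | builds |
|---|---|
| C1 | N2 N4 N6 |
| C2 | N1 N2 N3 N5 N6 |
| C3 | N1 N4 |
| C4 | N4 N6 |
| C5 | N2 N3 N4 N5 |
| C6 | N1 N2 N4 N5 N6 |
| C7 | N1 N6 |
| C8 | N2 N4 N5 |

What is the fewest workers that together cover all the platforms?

2

Take {C2, C4}. Their union is {N1, N2, N3, N4, N5, N6}, which is all 6 platforms.
No single worker has all 6 platforms (the largest, C2, has 5), so 2 is optimal.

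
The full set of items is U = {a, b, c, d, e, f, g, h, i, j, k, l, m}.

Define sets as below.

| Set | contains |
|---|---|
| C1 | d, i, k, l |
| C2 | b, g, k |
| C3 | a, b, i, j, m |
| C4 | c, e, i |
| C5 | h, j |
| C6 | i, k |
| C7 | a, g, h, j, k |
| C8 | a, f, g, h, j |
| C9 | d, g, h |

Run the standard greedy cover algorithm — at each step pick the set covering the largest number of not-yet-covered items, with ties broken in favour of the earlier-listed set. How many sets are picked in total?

4

Greedy: pick C3 (covers 5 new) → pick C1 (covers 3 new) → pick C8 (covers 3 new) → pick C4 (covers 2 new). Total picks: 4.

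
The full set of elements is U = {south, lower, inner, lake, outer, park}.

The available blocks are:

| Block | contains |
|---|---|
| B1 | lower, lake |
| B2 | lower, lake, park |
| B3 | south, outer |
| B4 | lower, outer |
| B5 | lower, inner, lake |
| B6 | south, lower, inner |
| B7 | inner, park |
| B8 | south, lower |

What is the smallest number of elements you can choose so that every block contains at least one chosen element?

H = {lower, outer, park} meets every block (each contains at least one member of H), and |H| = 3.
The blocks B1, B3, B7 are pairwise disjoint, so any hitting set needs a separate element for each — at least 3. Hence 3 is optimal.

3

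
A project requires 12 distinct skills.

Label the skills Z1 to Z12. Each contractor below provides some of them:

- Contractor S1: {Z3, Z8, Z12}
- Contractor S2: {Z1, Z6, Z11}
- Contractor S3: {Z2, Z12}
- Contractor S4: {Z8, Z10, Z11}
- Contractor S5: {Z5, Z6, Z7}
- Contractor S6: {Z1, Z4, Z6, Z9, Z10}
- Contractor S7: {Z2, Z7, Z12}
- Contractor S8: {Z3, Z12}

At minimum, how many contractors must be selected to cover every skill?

5

S3 and S4 and S5 and S6 and S8 together: S3 ∪ S4 ∪ S5 ∪ S6 ∪ S8 = {Z1, Z2, Z3, Z4, Z5, Z6, Z7, Z8, Z9, Z10, Z11, Z12} — every skill is covered.
No 4 of the 8 contractors cover everything (all 70 combinations miss at least one skill), so 5 is optimal.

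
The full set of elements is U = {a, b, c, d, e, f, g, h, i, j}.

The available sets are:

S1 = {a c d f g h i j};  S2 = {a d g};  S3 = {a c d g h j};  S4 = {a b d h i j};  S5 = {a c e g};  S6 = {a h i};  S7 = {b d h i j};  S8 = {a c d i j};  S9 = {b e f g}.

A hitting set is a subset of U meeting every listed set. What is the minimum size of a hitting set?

2

The 2 elements {a, b} hit every set.
The sets S8, S9 are pairwise disjoint, so any hitting set needs a separate element for each — at least 2. Hence 2 is optimal.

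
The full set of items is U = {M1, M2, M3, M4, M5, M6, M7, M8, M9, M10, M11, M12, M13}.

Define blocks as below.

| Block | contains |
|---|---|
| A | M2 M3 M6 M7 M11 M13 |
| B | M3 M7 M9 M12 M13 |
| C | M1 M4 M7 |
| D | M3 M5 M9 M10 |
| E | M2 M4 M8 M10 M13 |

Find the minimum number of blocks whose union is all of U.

A, B, C, D, and E cover everything between them: the union {M1, M2, M3, M4, M5, M6, M7, M8, M9, M10, M11, M12, M13} is all of U.
No 4 of the 5 blocks cover everything (all 5 combinations miss at least one item), so 5 is optimal.

5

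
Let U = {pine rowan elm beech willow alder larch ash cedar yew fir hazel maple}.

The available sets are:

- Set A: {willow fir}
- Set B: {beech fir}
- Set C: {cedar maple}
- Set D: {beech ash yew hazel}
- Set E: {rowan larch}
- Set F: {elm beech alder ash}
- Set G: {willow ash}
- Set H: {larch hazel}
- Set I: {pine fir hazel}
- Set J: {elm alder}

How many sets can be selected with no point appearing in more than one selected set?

A, C, D, E, J are pairwise disjoint (A={willow,fir}; C={cedar,maple}; D={beech,ash,yew,hazel}; E={rowan,larch}; J={elm,alder}).
Every remaining set overlaps one of these, and no 6 of the listed sets are pairwise disjoint, so 5 is the maximum.

5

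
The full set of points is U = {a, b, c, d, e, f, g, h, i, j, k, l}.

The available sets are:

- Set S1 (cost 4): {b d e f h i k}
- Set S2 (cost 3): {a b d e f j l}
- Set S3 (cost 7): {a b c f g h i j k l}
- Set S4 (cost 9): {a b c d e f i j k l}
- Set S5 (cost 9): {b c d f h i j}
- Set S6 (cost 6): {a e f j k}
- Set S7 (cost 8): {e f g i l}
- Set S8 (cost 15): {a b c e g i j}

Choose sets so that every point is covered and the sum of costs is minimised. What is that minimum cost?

S2, S3 together cover every point (S2 ∪ S3 = {a, b, c, d, e, f, g, h, i, j, k, l}); total cost 3 + 7 = 10.
The greedy pick S2, S1, S3 costs 14; no covering selection beats 10.

10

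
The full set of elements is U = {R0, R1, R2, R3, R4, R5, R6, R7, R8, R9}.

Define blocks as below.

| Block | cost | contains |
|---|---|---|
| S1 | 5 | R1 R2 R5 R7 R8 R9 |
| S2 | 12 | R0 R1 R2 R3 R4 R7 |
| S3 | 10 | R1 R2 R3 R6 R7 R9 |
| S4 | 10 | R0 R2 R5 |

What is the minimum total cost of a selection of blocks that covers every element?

27

S1, S2, S3 together cover every element (S1 ∪ S2 ∪ S3 = {R0, R1, R2, R3, R4, R5, R6, R7, R8, R9}); total cost 5 + 12 + 10 = 27.
No covering selection has total cost below 27.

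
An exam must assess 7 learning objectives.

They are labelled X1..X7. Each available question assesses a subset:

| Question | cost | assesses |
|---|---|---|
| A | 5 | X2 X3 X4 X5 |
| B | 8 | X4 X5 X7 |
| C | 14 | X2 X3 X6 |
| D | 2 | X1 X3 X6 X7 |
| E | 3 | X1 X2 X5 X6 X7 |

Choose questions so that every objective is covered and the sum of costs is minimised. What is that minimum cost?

A, D together cover every objective (A ∪ D = {X1, X2, X3, X4, X5, X6, X7}); total cost 5 + 2 = 7.
The greedy pick D, E, A costs 10; no covering selection beats 7.

7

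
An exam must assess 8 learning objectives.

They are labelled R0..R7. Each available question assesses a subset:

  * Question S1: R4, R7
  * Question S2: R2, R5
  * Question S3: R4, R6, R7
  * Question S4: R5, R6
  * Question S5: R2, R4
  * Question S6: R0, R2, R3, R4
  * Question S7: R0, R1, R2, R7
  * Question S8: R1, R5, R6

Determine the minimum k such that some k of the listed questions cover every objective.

Take {S1, S6, S8}. Their union is {R0, R1, R2, R3, R4, R5, R6, R7}, which is all 8 objectives.
Only S6 contains R3, so S6 is forced; the remaining 4 objectives need at least 2 more questions (each remaining question adds at most 3) — so at least 3 questions are needed, and 3 is optimal.

3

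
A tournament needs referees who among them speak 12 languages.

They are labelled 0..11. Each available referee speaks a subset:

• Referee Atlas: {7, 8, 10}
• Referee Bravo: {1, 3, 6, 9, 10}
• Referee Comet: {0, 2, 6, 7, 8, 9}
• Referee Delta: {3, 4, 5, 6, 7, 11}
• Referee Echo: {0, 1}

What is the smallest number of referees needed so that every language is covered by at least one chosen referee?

3

Bravo and Comet and Delta together: Bravo ∪ Comet ∪ Delta = {0, 1, 2, 3, 4, 5, 6, 7, 8, 9, 10, 11} — every language is covered.
Only Comet contains 2, so Comet is forced; the remaining 6 languages need at least 2 more referees (each remaining referee adds at most 4) — so at least 3 referees are needed, and 3 is optimal.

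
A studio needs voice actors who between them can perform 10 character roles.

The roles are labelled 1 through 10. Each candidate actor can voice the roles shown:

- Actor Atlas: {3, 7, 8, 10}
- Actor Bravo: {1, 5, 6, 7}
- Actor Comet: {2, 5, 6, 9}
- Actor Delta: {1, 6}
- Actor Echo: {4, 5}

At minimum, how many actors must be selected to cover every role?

Atlas and Comet and Delta and Echo together: Atlas ∪ Comet ∪ Delta ∪ Echo = {1, 2, 3, 4, 5, 6, 7, 8, 9, 10} — every role is covered.
No 3 of the 5 actors cover everything (all 10 combinations miss at least one role), so 4 is optimal.

4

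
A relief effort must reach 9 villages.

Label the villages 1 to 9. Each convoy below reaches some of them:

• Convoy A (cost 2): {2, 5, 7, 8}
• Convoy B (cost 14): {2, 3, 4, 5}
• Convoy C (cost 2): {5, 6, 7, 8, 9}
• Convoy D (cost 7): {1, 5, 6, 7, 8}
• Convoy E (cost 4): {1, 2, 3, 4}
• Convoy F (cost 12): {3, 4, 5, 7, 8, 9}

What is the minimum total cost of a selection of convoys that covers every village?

C, E together cover every village (C ∪ E = {1, 2, 3, 4, 5, 6, 7, 8, 9}); total cost 2 + 4 = 6.
No covering selection has total cost below 6.

6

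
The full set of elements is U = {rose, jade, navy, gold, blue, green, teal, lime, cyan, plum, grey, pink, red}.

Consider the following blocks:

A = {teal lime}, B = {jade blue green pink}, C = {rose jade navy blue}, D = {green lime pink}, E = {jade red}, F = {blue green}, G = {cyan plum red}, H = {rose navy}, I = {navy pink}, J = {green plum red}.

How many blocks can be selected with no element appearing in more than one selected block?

A, F, G, H are pairwise disjoint (A={teal,lime}; F={blue,green}; G={cyan,plum,red}; H={rose,navy}).
Every remaining block overlaps one of these, and no 5 of the listed blocks are pairwise disjoint, so 4 is the maximum.

4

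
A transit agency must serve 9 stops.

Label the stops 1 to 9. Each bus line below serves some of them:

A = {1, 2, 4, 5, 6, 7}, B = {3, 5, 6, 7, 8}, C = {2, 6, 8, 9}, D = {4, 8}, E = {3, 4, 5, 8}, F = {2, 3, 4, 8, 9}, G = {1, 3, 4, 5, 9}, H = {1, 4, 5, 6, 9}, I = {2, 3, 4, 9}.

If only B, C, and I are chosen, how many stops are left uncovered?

Union of B, C, I = {2, 3, 4, 5, 6, 7, 8, 9}.
Not covered: 1 — 1 stop.

1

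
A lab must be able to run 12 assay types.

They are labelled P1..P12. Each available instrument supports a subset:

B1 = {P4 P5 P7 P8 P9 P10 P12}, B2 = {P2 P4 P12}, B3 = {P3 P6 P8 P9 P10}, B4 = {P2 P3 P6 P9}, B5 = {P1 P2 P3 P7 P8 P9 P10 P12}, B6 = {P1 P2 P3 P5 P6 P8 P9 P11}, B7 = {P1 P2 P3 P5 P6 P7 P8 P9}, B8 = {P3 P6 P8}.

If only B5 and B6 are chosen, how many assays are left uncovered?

Union of B5, B6 = {P1, P2, P3, P5, P6, P7, P8, P9, P10, P11, P12}.
Not covered: P4 — 1 assay.

1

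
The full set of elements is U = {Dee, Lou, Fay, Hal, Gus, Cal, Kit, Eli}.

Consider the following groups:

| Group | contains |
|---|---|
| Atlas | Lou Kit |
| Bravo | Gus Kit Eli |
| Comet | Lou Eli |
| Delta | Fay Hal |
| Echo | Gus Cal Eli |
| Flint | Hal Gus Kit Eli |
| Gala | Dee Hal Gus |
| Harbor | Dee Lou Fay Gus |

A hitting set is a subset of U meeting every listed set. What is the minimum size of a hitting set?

Take H = {Lou, Hal, Eli}. Each listed group contains at least one of these, so H is a hitting set of size 3.
The groups Atlas, Delta, Echo are pairwise disjoint, so any hitting set needs a separate element for each — at least 3. Hence 3 is optimal.

3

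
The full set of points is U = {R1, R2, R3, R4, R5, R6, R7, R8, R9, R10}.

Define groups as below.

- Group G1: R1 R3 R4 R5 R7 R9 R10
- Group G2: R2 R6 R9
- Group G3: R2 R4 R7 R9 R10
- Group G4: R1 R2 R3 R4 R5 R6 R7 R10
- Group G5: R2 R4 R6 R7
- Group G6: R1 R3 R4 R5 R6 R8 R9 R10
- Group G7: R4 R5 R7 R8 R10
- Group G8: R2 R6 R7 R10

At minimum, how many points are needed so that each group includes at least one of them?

2

The 2 points {R2, R4} hit every group.
The groups G2, G7 are pairwise disjoint, so any hitting set needs a separate point for each — at least 2. Hence 2 is optimal.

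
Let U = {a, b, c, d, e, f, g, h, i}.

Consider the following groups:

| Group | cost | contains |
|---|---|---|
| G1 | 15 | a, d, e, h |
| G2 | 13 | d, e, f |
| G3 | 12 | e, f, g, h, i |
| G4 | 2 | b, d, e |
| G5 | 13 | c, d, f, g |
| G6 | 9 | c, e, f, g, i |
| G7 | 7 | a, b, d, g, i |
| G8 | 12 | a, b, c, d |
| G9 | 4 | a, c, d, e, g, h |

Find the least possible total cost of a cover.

15

G4, G6, G9 together cover every element (G4 ∪ G6 ∪ G9 = {a, b, c, d, e, f, g, h, i}); total cost 2 + 9 + 4 = 15.
No covering selection has total cost below 15.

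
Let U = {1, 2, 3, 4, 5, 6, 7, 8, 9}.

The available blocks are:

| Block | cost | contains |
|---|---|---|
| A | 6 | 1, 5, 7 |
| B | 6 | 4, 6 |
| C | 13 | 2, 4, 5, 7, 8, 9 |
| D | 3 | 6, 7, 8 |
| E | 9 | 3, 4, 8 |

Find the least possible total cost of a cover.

A, C, D, E together cover every element (A ∪ C ∪ D ∪ E = {1, 2, 3, 4, 5, 6, 7, 8, 9}); total cost 6 + 13 + 3 + 9 = 31.
No covering selection has total cost below 31.

31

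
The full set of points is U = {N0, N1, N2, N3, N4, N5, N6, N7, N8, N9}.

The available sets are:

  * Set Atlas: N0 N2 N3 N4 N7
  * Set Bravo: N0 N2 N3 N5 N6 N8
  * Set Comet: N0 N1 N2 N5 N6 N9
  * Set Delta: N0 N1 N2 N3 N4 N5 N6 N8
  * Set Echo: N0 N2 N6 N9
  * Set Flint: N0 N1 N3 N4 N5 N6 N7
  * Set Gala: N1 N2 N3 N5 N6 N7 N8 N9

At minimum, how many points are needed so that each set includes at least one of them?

Take H = {N0, N6}. Each listed set contains at least one of these, so H is a hitting set of size 2.
No single point lies in every set, so at least 2 are needed and 2 is optimal.

2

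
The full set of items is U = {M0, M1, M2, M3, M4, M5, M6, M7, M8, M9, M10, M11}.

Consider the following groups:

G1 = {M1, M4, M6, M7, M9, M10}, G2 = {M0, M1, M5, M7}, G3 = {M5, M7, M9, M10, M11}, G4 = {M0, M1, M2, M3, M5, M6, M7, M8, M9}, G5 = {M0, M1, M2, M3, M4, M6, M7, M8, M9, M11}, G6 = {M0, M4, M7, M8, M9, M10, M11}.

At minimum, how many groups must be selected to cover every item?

G4 and G6 together: G4 ∪ G6 = {M0, M1, M2, M3, M4, M5, M6, M7, M8, M9, M10, M11} — every item is covered.
No single group has all 12 items (the largest, G5, has 10), so 2 is optimal.

2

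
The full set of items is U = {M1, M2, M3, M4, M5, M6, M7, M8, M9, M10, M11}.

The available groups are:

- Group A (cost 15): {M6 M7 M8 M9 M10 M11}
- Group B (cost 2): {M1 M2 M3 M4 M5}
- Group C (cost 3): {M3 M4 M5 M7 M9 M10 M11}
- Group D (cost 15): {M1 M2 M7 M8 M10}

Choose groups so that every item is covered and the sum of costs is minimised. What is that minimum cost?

A, B together cover every item (A ∪ B = {M1, M2, M3, M4, M5, M6, M7, M8, M9, M10, M11}); total cost 15 + 2 = 17.
The greedy pick B, C, A costs 20; no covering selection beats 17.

17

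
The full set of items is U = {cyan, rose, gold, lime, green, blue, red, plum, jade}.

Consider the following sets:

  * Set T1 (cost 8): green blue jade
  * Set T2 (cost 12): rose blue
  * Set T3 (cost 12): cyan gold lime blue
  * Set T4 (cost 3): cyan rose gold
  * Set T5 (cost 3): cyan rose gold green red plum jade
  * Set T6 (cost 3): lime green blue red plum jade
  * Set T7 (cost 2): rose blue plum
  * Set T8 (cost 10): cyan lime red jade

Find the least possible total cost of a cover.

T4, T6 together cover every item (T4 ∪ T6 = {cyan, rose, gold, lime, green, blue, red, plum, jade}); total cost 3 + 3 = 6.
No covering selection has total cost below 6.

6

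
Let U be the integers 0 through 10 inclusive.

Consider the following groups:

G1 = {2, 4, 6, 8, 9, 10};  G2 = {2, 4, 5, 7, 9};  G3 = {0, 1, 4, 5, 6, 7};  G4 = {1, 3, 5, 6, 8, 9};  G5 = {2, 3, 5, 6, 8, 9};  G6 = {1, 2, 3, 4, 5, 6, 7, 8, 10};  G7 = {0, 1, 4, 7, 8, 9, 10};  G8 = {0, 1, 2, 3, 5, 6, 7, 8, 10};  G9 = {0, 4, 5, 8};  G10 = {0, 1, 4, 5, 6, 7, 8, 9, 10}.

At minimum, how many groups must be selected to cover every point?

2

G5 and G7 cover everything between them: the union {0, 1, 2, 3, 4, 5, 6, 7, 8, 9, 10} is all of U.
No single group has all 11 points (the largest, G6, has 9), so 2 is optimal.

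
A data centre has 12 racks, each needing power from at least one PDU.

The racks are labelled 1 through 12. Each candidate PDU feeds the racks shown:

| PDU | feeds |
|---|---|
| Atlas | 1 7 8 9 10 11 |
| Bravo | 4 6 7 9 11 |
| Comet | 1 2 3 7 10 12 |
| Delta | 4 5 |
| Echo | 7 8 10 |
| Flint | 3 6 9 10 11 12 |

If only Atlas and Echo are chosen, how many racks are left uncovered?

6

Union of Atlas, Echo = {1, 7, 8, 9, 10, 11}.
Not covered: 2, 3, 4, 5, 6, 12 — 6 racks.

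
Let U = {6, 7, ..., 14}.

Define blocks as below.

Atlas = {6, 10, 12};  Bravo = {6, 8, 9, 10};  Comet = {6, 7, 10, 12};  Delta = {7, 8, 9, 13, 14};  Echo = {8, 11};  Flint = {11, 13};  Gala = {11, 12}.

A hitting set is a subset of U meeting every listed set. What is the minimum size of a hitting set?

3

Take H = {10, 11, 13}. Each listed block contains at least one of these, so H is a hitting set of size 3.
No choice of 2 items meets every block, so 3 is the minimum.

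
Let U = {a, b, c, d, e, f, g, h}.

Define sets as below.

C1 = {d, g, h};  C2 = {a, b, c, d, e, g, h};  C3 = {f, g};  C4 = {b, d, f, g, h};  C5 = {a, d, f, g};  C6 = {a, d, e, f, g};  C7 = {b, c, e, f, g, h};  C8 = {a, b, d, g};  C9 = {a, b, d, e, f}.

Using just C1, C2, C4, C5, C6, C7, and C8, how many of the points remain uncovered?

Union of C1, C2, C4, C5, C6, C7, C8 = {a, b, c, d, e, f, g, h} — that's every point, so 0 are uncovered.

0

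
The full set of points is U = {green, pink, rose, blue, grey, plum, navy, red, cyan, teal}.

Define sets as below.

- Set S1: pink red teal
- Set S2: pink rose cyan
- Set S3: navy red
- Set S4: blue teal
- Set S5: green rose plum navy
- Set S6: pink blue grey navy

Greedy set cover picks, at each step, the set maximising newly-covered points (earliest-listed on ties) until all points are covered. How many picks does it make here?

Greedy: pick S5 (covers 4 new) → pick S1 (covers 3 new) → pick S6 (covers 2 new) → pick S2 (covers 1 new). Total picks: 4.

4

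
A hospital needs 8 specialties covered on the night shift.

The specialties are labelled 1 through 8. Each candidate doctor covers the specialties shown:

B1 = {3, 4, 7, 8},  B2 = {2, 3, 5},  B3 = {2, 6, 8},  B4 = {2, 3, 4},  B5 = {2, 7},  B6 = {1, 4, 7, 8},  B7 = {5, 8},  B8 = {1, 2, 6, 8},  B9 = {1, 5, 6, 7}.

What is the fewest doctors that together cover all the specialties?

Take {B1, B7, B8}. Their union is {1, 2, 3, 4, 5, 6, 7, 8}, which is all 8 specialties.
No 2 of the 9 doctors cover everything (all 36 combinations miss at least one specialty), so 3 is optimal.

3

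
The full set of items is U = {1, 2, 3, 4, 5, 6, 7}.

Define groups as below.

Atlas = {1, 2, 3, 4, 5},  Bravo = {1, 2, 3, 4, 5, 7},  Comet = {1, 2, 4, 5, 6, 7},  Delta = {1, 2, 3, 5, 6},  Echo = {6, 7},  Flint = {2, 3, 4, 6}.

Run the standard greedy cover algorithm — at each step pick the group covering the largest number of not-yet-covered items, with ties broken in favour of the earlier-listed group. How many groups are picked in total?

Greedy: pick Bravo (covers 6 new) → pick Comet (covers 1 new). Total picks: 2.

2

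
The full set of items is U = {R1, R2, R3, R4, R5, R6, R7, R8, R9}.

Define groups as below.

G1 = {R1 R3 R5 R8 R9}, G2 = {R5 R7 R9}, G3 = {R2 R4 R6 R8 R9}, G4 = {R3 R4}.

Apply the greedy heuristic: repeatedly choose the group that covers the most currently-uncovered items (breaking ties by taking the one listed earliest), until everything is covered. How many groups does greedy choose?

Greedy: pick G1 (covers 5 new) → pick G3 (covers 3 new) → pick G2 (covers 1 new). Total picks: 3.

3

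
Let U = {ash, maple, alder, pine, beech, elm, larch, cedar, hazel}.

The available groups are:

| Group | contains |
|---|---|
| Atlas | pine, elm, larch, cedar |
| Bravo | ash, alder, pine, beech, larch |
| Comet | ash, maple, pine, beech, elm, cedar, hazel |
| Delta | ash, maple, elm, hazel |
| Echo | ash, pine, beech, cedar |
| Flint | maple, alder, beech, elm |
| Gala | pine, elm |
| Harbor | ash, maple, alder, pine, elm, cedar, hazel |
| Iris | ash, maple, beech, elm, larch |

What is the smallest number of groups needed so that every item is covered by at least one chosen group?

Take {Bravo, Harbor}. Their union is {ash, maple, alder, pine, beech, elm, larch, cedar, hazel}, which is all 9 items.
No single group has all 9 items (the largest, Comet, has 7), so 2 is optimal.

2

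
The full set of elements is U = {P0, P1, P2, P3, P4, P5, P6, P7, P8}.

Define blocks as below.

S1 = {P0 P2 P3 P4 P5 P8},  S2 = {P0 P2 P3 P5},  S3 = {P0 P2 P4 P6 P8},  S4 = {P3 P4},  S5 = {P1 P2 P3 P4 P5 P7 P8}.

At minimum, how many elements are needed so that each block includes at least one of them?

The 2 elements {P0, P4} hit every block.
No single element lies in every block, so at least 2 are needed and 2 is optimal.

2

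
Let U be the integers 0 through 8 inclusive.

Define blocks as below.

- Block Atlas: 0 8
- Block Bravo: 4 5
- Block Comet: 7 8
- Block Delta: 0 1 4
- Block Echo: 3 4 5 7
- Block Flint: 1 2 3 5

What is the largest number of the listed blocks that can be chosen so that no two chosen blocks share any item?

Bravo, Comet are pairwise disjoint (Bravo={4,5}; Comet={7,8}).
Every remaining block overlaps one of these, and no 3 of the listed blocks are pairwise disjoint, so 2 is the maximum.

2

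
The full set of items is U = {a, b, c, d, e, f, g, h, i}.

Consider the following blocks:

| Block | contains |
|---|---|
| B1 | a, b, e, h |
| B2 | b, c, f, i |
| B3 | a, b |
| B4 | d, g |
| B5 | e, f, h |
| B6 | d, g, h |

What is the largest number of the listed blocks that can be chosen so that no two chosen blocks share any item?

B3, B4, B5 are pairwise disjoint (B3={a,b}; B4={d,g}; B5={e,f,h}).
Every remaining block overlaps one of these, and no 4 of the listed blocks are pairwise disjoint, so 3 is the maximum.

3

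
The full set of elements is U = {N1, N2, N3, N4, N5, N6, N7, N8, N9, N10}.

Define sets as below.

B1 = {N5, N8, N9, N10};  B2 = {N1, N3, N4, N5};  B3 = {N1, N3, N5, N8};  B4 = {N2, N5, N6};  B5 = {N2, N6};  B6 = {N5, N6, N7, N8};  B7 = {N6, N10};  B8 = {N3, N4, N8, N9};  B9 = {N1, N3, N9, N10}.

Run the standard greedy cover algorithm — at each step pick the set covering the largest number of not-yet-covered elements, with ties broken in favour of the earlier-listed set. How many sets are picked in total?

4

Greedy: pick B1 (covers 4 new) → pick B2 (covers 3 new) → pick B4 (covers 2 new) → pick B6 (covers 1 new). Total picks: 4.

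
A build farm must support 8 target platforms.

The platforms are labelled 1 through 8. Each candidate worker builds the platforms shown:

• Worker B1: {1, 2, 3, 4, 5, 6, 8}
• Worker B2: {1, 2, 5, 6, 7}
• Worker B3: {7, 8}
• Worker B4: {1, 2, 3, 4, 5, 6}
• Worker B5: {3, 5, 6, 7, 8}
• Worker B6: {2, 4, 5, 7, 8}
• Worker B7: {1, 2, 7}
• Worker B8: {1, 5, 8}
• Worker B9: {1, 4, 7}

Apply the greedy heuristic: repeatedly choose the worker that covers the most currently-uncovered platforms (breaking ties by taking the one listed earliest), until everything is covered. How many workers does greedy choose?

2

Greedy: pick B1 (covers 7 new) → pick B2 (covers 1 new). Total picks: 2.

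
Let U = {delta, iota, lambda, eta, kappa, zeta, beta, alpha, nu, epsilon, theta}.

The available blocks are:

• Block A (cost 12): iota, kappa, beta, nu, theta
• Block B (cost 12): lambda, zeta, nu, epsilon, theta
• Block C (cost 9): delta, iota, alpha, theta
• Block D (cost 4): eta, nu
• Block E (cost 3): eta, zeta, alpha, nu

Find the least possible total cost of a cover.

36

A, B, C, E together cover every point (A ∪ B ∪ C ∪ E = {delta, iota, lambda, eta, kappa, zeta, beta, alpha, nu, epsilon, theta}); total cost 12 + 12 + 9 + 3 = 36.
No covering selection has total cost below 36.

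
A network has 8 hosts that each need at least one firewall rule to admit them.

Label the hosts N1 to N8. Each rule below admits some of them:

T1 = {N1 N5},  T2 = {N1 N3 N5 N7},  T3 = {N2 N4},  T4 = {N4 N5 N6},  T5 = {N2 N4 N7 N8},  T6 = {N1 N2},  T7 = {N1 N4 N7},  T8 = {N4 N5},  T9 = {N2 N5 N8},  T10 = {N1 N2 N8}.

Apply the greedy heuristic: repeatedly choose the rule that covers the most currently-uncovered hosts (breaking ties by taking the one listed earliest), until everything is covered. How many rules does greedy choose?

Greedy: pick T2 (covers 4 new) → pick T5 (covers 3 new) → pick T4 (covers 1 new). Total picks: 3.

3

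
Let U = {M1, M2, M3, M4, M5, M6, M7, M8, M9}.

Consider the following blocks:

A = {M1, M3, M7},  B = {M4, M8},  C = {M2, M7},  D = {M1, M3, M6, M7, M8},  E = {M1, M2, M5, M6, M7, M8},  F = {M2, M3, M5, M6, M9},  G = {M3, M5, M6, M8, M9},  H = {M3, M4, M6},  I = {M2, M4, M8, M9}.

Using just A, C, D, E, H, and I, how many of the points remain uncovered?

Union of A, C, D, E, H, I = {M1, M2, M3, M4, M5, M6, M7, M8, M9} — that's every point, so 0 are uncovered.

0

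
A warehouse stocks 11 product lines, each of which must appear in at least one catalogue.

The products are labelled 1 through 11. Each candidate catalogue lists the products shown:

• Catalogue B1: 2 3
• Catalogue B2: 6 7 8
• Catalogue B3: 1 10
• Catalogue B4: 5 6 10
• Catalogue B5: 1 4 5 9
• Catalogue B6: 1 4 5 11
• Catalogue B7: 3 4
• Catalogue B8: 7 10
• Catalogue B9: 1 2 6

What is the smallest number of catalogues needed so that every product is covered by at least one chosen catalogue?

5

B1 and B2 and B5 and B6 and B8 together: B1 ∪ B2 ∪ B5 ∪ B6 ∪ B8 = {1, 2, 3, 4, 5, 6, 7, 8, 9, 10, 11} — every product is covered.
No 4 of the 9 catalogues cover everything (all 126 combinations miss at least one product), so 5 is optimal.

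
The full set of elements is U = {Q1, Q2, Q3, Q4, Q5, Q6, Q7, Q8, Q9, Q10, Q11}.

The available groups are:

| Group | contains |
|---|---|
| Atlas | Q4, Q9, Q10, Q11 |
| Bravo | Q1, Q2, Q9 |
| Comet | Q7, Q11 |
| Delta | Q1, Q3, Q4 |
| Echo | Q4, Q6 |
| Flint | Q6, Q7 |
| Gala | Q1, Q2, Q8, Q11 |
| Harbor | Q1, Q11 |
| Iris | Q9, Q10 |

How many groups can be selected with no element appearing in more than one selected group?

Echo, Harbor, Iris are pairwise disjoint (Echo={Q4,Q6}; Harbor={Q1,Q11}; Iris={Q9,Q10}).
Every remaining group overlaps one of these, and no 4 of the listed groups are pairwise disjoint, so 3 is the maximum.

3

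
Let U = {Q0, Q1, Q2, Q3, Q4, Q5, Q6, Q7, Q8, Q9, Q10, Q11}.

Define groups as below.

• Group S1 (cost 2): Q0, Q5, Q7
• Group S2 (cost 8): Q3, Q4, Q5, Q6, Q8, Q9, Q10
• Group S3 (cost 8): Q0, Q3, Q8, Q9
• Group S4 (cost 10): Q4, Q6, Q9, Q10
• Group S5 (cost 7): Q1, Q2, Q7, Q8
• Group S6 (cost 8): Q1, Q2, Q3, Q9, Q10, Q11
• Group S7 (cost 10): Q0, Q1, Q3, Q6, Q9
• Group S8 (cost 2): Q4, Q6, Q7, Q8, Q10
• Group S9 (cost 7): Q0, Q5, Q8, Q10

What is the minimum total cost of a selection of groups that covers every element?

S1, S6, S8 together cover every element (S1 ∪ S6 ∪ S8 = {Q0, Q1, Q2, Q3, Q4, Q5, Q6, Q7, Q8, Q9, Q10, Q11}); total cost 2 + 8 + 2 = 12.
No covering selection has total cost below 12.

12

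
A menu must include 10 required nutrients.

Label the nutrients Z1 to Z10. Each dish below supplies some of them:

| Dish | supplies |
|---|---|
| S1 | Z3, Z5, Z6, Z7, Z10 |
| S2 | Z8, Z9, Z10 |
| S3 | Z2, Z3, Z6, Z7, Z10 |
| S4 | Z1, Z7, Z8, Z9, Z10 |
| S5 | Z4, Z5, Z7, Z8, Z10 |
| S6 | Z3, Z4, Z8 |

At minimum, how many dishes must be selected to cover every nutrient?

3

Take {S3, S4, S5}. Their union is {Z1, Z2, Z3, Z4, Z5, Z6, Z7, Z8, Z9, Z10}, which is all 10 nutrients.
Only S4 contains Z1, so S4 is forced; the remaining 5 nutrients need at least 2 more dishes (each remaining dish adds at most 3) — so at least 3 dishes are needed, and 3 is optimal.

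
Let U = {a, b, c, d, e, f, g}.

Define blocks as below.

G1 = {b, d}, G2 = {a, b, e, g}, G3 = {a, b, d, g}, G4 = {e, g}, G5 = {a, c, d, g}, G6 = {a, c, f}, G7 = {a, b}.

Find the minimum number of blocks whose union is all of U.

3

Take {G1, G4, G6}. Their union is {a, b, c, d, e, f, g}, which is all 7 elements.
Only G6 contains f, so G6 is forced; the remaining 4 elements need at least 2 more blocks (each remaining block adds at most 3) — so at least 3 blocks are needed, and 3 is optimal.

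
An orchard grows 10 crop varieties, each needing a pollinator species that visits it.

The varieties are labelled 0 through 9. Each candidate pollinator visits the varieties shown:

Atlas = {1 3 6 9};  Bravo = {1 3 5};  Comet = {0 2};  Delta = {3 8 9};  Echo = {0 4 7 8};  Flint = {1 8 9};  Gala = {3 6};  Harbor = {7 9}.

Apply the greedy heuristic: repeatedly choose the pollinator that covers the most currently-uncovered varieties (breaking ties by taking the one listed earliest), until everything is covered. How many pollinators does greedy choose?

4

Greedy: pick Atlas (covers 4 new) → pick Echo (covers 4 new) → pick Bravo (covers 1 new) → pick Comet (covers 1 new). Total picks: 4.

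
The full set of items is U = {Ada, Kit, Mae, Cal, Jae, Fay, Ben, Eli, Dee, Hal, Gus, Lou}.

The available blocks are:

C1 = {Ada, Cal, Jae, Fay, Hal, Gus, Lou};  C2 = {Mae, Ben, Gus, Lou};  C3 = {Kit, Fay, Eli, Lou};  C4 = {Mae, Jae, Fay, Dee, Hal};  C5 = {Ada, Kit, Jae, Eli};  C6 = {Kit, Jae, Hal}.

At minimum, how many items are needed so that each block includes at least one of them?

2

H = {Jae, Lou} meets every block (each contains at least one member of H), and |H| = 2.
The blocks C2, C5 are pairwise disjoint, so any hitting set needs a separate item for each — at least 2. Hence 2 is optimal.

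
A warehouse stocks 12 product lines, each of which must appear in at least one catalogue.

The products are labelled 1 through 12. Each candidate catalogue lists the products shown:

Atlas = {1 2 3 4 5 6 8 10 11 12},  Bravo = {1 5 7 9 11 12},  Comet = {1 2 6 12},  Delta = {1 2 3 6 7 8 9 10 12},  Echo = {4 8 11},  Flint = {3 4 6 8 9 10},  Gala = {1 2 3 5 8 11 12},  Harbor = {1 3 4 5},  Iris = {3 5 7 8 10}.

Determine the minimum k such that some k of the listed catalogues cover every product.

Take {Atlas, Bravo}. Their union is {1, 2, 3, 4, 5, 6, 7, 8, 9, 10, 11, 12}, which is all 12 products.
No single catalogue has all 12 products (the largest, Atlas, has 10), so 2 is optimal.

2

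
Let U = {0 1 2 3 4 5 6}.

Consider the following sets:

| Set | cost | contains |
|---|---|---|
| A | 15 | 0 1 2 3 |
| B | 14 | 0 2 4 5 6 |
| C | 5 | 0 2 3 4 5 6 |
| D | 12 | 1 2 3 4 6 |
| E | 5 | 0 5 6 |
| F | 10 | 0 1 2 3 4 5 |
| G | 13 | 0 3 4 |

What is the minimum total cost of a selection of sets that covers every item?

C, F together cover every item (C ∪ F = {0, 1, 2, 3, 4, 5, 6}); total cost 5 + 10 = 15.
No covering selection has total cost below 15.

15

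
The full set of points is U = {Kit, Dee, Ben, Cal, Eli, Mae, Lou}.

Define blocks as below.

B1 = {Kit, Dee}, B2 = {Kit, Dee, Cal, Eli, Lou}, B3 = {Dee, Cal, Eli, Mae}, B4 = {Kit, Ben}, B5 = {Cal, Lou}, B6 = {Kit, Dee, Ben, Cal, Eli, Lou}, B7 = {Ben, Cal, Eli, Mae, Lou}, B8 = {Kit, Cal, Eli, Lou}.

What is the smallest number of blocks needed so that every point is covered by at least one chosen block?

Take {B3, B6}. Their union is {Kit, Dee, Ben, Cal, Eli, Mae, Lou}, which is all 7 points.
No single block has all 7 points (the largest, B6, has 6), so 2 is optimal.

2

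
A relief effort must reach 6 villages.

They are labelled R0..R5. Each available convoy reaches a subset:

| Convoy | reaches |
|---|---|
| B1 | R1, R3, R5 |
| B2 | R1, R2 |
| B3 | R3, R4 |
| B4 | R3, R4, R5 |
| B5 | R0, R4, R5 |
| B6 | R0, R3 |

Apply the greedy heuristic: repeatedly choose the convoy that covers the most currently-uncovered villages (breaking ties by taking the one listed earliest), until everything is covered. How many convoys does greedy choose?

3

Greedy: pick B1 (covers 3 new) → pick B5 (covers 2 new) → pick B2 (covers 1 new). Total picks: 3.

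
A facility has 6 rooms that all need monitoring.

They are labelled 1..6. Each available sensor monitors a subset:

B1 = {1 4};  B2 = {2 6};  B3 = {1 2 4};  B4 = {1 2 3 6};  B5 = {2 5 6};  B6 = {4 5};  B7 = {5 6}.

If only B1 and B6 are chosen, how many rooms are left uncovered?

3

Union of B1, B6 = {1, 4, 5}.
Not covered: 2, 3, 6 — 3 rooms.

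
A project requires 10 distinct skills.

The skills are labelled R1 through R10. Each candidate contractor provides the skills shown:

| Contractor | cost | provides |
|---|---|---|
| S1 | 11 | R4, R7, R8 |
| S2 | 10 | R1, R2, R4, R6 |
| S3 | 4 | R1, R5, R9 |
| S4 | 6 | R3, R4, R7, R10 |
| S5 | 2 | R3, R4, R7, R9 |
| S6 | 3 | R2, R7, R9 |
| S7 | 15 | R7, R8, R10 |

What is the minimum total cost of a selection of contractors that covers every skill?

31

S1, S2, S3, S4 together cover every skill (S1 ∪ S2 ∪ S3 ∪ S4 = {R1, R2, R3, R4, R5, R6, R7, R8, R9, R10}); total cost 11 + 10 + 4 + 6 = 31.
The greedy pick S5, S3, S6, S4, S2, S1 costs 36; no covering selection beats 31.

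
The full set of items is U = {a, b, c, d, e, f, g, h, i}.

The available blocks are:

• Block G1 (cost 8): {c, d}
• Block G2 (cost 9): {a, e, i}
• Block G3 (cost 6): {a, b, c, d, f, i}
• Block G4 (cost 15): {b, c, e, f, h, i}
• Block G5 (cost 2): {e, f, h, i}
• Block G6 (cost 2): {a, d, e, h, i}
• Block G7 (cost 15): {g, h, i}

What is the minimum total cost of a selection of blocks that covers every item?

G3, G5, G7 together cover every item (G3 ∪ G5 ∪ G7 = {a, b, c, d, e, f, g, h, i}); total cost 6 + 2 + 15 = 23.
No covering selection has total cost below 23.

23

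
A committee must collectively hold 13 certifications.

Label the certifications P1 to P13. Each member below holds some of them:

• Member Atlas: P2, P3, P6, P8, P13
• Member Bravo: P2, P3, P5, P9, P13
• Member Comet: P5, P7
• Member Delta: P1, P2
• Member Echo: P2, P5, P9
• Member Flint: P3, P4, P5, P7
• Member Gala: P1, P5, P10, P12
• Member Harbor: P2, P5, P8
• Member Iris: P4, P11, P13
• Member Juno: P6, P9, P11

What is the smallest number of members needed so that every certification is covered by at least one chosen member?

Atlas and Flint and Gala and Juno together: Atlas ∪ Flint ∪ Gala ∪ Juno = {P1, P2, P3, P4, P5, P6, P7, P8, P9, P10, P11, P12, P13} — every certification is covered.
No 3 of the 10 members cover everything (all 120 combinations miss at least one certification), so 4 is optimal.

4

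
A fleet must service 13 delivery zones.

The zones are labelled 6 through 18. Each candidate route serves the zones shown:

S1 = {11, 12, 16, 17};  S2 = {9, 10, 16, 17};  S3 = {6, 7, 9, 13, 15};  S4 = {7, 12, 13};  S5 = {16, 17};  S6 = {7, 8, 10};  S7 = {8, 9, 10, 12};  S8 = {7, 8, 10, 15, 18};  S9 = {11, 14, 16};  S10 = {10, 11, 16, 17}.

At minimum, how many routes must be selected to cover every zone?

4

S1 and S3 and S8 and S9 together: S1 ∪ S3 ∪ S8 ∪ S9 = {6, 7, 8, 9, 10, 11, 12, 13, 14, 15, 16, 17, 18} — every zone is covered.
No 3 of the 10 routes cover everything (all 120 combinations miss at least one zone), so 4 is optimal.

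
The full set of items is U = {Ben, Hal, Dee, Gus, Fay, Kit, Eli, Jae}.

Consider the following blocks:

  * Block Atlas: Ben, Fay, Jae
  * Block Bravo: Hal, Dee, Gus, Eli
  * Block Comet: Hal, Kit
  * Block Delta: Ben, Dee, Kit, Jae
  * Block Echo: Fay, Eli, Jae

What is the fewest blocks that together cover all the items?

3

Bravo and Delta and Echo together: Bravo ∪ Delta ∪ Echo = {Ben, Hal, Dee, Gus, Fay, Kit, Eli, Jae} — every item is covered.
Only Bravo contains Gus, so Bravo is forced; the remaining 4 items need at least 2 more blocks (each remaining block adds at most 3) — so at least 3 blocks are needed, and 3 is optimal.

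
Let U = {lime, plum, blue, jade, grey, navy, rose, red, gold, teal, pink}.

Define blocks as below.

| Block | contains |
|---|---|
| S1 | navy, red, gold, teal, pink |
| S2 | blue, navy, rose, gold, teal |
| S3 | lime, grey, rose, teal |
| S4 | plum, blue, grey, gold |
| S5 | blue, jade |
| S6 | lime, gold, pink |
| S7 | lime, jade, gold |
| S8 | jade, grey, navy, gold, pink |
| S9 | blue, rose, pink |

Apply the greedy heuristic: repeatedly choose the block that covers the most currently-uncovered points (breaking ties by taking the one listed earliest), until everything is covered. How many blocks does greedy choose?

4

Greedy: pick S1 (covers 5 new) → pick S3 (covers 3 new) → pick S4 (covers 2 new) → pick S5 (covers 1 new). Total picks: 4.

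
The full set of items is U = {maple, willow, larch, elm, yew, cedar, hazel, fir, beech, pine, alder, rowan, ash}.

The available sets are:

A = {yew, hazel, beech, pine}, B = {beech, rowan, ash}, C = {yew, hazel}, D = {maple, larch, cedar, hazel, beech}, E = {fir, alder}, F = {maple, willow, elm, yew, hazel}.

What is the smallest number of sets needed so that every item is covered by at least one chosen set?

A, B, D, E, and F cover everything between them: the union {maple, willow, larch, elm, yew, cedar, hazel, fir, beech, pine, alder, rowan, ash} is all of U.
No 4 of the 6 sets cover everything (all 15 combinations miss at least one item), so 5 is optimal.

5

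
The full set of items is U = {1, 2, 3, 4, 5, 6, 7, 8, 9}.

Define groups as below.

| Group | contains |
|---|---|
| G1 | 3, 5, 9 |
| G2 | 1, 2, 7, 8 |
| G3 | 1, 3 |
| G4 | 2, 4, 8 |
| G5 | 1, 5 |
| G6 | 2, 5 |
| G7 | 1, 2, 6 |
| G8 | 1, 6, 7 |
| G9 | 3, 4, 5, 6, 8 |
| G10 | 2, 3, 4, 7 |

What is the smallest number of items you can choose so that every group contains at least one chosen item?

3

The 3 items {1, 2, 3} hit every group.
The groups G1, G4, G8 are pairwise disjoint, so any hitting set needs a separate item for each — at least 3. Hence 3 is optimal.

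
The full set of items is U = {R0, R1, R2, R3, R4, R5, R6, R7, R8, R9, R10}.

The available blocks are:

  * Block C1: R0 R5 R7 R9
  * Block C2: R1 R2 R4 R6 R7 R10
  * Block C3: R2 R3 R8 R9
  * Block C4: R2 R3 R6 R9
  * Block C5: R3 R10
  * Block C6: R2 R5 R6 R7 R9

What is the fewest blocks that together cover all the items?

3

Take {C1, C2, C3}. Their union is {R0, R1, R2, R3, R4, R5, R6, R7, R8, R9, R10}, which is all 11 items.
Only C1 contains R0, so C1 is forced; the remaining 7 items need at least 2 more blocks (each remaining block adds at most 5) — so at least 3 blocks are needed, and 3 is optimal.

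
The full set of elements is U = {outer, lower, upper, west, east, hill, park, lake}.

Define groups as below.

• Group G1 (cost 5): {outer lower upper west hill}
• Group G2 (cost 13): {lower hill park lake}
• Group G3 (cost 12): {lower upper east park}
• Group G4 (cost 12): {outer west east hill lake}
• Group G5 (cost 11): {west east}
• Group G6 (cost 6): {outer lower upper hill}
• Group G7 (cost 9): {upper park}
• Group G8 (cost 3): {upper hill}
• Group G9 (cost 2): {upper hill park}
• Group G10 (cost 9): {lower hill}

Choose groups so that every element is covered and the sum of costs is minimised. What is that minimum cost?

19

G1, G4, G9 together cover every element (G1 ∪ G4 ∪ G9 = {outer, lower, upper, west, east, hill, park, lake}); total cost 5 + 12 + 2 = 19.
No covering selection has total cost below 19.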